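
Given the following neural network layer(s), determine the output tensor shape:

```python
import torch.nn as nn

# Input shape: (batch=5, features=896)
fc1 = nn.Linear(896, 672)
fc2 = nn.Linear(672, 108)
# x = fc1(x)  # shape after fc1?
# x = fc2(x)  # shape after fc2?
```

Input: (5, 896) -> after fc1: (5, 672) -> Output: (5, 108)

Answer: (5, 108)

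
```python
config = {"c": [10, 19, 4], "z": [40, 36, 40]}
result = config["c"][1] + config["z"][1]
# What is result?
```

Trace:
`config = {"c": [10, 19, 4], "z": [40, 36, 40]}` → config = {'c': [10, 19, 4], 'z': [40, 36, 40]}
`result = config["c"][1] + config["z"][1]` → result = 55
So result = 55

Answer: 55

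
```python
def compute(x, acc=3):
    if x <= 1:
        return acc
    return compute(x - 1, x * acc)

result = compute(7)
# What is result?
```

Accumulator trace (n, acc): (7, 3) -> (6, 21) -> (5, 126) -> (4, 630) -> (3, 2520) -> (2, 7560) -> (1, 15120) -> return 15120

Answer: 15120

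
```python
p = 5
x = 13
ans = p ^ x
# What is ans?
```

Trace:
`p = 5` → p = 5
`x = 13` → x = 13
`ans = p ^ x` → ans = 8
So ans = 8

Answer: 8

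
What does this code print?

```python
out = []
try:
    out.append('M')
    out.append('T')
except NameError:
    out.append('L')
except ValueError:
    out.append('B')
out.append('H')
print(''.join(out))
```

Execution trace: 'M' (try body) → 'T' (try body, no exception) → 'H' (after the try/except). Output: MTH

Answer: MTH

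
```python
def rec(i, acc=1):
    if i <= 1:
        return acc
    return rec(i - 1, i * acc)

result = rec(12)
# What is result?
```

Accumulator trace (n, acc): (12, 1) -> (11, 12) -> (10, 132) -> (9, 1320) -> (8, 11880) -> (7, 95040) -> (6, 665280) -> (5, 3991680) -> (4, 19958400) -> (3, 79833600) -> (2, 239500800) -> (1, 479001600) -> return 479001600

Answer: 479001600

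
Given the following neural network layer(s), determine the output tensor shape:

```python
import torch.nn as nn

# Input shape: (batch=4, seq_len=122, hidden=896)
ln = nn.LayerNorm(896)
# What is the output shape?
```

Input: (4, 122, 896) -> Output: (4, 122, 896)

Answer: (4, 122, 896)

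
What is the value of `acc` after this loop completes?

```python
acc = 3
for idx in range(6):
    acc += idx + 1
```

Start at 3, add 1 to 6 = 24
`acc` takes the values: 3 → 4 → 6 → 9 → 13 → 18 → 24

Answer: 24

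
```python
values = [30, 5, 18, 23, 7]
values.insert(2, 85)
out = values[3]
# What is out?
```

Trace:
`values = [30, 5, 18, 23, 7]` → values = [30, 5, 18, 23, 7]
`values.insert(2, 85)` → values = [30, 5, 85, 18, 23, 7]
`out = values[3]` → out = 18
So out = 18

Answer: 18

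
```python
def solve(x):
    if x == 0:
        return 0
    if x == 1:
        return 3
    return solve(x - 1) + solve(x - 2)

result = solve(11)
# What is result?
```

Build up from base cases: solve(0)=0, solve(1)=3, solve(2)=3, solve(3)=6, solve(4)=9, solve(5)=15, solve(6)=24, ..., solve(11)=267

Answer: 267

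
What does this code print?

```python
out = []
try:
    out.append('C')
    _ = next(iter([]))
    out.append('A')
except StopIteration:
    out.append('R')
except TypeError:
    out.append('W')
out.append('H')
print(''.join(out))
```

Execution trace: 'C' (try body) → 'R' (except StopIteration) → 'H' (after the try/except). Output: CRH

Answer: CRH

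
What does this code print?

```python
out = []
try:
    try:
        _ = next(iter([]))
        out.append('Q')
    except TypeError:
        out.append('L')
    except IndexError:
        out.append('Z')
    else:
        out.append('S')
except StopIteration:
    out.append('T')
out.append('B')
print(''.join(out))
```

Execution trace: 'T' (outer except StopIteration) → 'B' (after the try/except). Output: TB

Answer: TB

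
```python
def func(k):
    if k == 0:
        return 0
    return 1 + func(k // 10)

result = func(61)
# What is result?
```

Count of digits of 61: 2

Answer: 2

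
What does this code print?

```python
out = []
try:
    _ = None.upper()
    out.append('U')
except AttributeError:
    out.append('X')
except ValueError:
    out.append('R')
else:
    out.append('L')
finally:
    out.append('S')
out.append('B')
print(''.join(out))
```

Execution trace: 'X' (except AttributeError) → 'S' (finally) → 'B' (after the try/except). Output: XSB

Answer: XSB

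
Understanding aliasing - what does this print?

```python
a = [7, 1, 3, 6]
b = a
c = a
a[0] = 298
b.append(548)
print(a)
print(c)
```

Key concept: multiple aliases.
Step by step:
`a = [7, 1, 3, 6]` → a = [7, 1, 3, 6]
`b = a` → b = [7, 1, 3, 6] (same object as a)
`c = a` → c = [7, 1, 3, 6] (same object as a, b)
`a[0] = 298` → a = [298, 1, 3, 6] (same object as b, c); b = [298, 1, 3, 6] (same object as a, c); c = [298, 1, 3, 6] (same object as a, b)
`b.append(548)` → a = [298, 1, 3, 6, 548] (same object as b, c); b = [298, 1, 3, 6, 548] (same object as a, c); c = [298, 1, 3, 6, 548] (same object as a, b)
`print(a)` → prints [298, 1, 3, 6, 548]
`print(c)` → prints [298, 1, 3, 6, 548]

Answer:
[298, 1, 3, 6, 548]
[298, 1, 3, 6, 548]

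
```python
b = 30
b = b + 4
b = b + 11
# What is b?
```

Trace:
`b = 30` → b = 30
`b = b + 4` → b = 34
`b = b + 11` → b = 45
So b = 45

Answer: 45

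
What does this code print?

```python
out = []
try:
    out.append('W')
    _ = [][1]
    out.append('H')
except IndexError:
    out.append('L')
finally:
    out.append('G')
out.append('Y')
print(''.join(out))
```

Execution trace: 'W' (try body) → 'L' (except IndexError) → 'G' (finally) → 'Y' (after the try/except). Output: WLGY

Answer: WLGY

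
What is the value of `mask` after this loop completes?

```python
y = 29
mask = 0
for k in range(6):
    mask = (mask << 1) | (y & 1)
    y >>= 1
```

Reverse lowest 6 bits of 29
`mask` takes the values: 0 → 1 → 2 → 5 → 11 → 23 → 46

Answer: 46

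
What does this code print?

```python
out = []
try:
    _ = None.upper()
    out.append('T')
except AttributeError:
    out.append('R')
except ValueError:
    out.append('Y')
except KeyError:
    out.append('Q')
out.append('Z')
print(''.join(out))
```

Execution trace: 'R' (except AttributeError) → 'Z' (after the try/except). Output: RZ

Answer: RZ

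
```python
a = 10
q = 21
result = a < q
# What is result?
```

Trace:
`a = 10` → a = 10
`q = 21` → q = 21
`result = a < q` → result = True
So result = True

Answer: True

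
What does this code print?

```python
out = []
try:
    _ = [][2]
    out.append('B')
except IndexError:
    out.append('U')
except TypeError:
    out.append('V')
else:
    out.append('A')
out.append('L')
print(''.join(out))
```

Execution trace: 'U' (except IndexError) → 'L' (after the try/except). Output: UL

Answer: UL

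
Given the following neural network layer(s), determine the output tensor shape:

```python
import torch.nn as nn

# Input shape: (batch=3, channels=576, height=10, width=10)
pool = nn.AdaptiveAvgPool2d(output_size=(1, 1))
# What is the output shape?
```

Input: (3, 576, 10, 10) -> Output: (3, 576, 1, 1)

Answer: (3, 576, 1, 1)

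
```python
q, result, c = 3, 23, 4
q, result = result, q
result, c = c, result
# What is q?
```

Trace:
`q, result, c = 3, 23, 4` → q = 3; result = 23; c = 4
`q, result = result, q` → q = 23; result = 3
`result, c = c, result` → result = 4; c = 3
So q = 23

Answer: 23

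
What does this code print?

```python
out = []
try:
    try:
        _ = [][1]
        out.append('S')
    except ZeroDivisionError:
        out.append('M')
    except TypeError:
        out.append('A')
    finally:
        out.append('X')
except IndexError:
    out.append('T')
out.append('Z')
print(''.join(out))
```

Execution trace: 'X' (finally) → 'T' (outer except IndexError) → 'Z' (after the try/except). Output: XTZ

Answer: XTZ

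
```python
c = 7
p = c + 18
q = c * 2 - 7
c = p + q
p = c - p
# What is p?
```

Trace:
`c = 7` → c = 7
`p = c + 18` → p = 25
`q = c * 2 - 7` → q = 7
`c = p + q` → c = 32
`p = c - p` → p = 7
So p = 7

Answer: 7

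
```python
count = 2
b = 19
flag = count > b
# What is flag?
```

Trace:
`count = 2` → count = 2
`b = 19` → b = 19
`flag = count > b` → flag = False
So flag = False

Answer: False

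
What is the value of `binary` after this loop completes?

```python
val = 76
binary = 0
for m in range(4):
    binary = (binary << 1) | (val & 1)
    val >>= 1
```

Reverse lowest 4 bits of 76
`binary` takes the values: 0 → 1 → 3

Answer: 3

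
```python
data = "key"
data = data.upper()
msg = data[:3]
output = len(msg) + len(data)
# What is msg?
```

Trace:
`data = "key"` → data = 'key'
`data = data.upper()` → data = 'KEY'
`msg = data[:3]` → msg = 'KEY'
`output = len(msg) + len(data)` → output = 6
So msg = 'KEY'

Answer: 'KEY'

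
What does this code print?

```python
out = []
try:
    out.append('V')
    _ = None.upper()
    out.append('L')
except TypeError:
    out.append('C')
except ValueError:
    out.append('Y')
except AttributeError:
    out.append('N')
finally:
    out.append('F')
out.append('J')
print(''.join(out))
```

Execution trace: 'V' (try body) → 'N' (except AttributeError) → 'F' (finally) → 'J' (after the try/except). Output: VNFJ

Answer: VNFJ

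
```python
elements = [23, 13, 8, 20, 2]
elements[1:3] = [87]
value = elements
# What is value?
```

Trace:
`elements = [23, 13, 8, 20, 2]` → elements = [23, 13, 8, 20, 2]
`elements[1:3] = [87]` → elements = [23, 87, 20, 2]
`value = elements` → value = [23, 87, 20, 2]
So value = [23, 87, 20, 2]

Answer: [23, 87, 20, 2]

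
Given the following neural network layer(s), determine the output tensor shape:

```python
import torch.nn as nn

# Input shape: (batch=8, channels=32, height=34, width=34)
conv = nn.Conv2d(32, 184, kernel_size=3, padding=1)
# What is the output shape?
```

Input: (8, 32, 34, 34) -> Output: (8, 184, 34, 34)

Answer: (8, 184, 34, 34)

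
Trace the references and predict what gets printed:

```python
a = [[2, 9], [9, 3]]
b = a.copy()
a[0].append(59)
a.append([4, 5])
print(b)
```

Key concept: shallow copy with nested lists.
Step by step:
`a = [[2, 9], [9, 3]]` → a = [[2, 9], [9, 3]]
`b = a.copy()` → b = [[2, 9], [9, 3]]
`a[0].append(59)` → a = [[2, 9, 59], [9, 3]]; b = [[2, 9, 59], [9, 3]]
`a.append([4, 5])` → a = [[2, 9, 59], [9, 3], [4, 5]]
`print(b)` → prints [[2, 9, 59], [9, 3]]

Answer: [[2, 9, 59], [9, 3]]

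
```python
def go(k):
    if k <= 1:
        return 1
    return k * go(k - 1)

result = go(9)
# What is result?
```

go(9) = 9 * 8 * 7 * 6 * 5 * 4 * 3 * 2 * 1 = 362880

Answer: 362880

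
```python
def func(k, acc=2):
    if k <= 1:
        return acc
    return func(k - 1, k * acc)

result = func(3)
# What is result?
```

Accumulator trace (n, acc): (3, 2) -> (2, 6) -> (1, 12) -> return 12

Answer: 12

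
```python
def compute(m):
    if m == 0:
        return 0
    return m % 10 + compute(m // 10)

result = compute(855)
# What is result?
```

Sum of digits of 855: 5 + 5 + 8 = 18

Answer: 18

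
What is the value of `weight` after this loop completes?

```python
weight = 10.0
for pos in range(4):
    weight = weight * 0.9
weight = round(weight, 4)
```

Exponential decay: 10.0 * 0.9^4
`weight` takes the values: 10.0 → 9.0 → 8.1 → 7.29 → 6.561

Answer: 6.561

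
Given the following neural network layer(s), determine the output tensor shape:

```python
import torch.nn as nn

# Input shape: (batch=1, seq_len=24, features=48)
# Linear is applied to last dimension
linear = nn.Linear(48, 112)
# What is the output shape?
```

Input: (1, 24, 48) -> Output: (1, 24, 112)

Answer: (1, 24, 112)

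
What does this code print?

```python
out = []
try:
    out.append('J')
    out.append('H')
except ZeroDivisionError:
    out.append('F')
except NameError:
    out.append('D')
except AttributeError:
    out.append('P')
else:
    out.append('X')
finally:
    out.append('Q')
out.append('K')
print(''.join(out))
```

Execution trace: 'J' (try body) → 'H' (try body, no exception) → 'X' (else) → 'Q' (finally) → 'K' (after the try/except). Output: JHXQK

Answer: JHXQK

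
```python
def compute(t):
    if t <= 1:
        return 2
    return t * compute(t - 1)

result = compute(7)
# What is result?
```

compute(7) = 7 * 6 * 5 * 4 * 3 * 2 * 2 = 10080

Answer: 10080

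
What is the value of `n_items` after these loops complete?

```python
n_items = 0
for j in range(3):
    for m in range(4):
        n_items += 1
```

3 * 4 = 12
`n_items` takes the values: 0 → 1 → 2 → 3 → 4 → 5 → 6 → 7 → 8 → 9 → 10 → 11 → 12

Answer: 12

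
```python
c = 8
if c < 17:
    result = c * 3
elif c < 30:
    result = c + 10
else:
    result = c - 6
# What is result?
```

Trace:
`c = 8` → c = 8
`if c < 17: ...` → c < 17 is True → result = 24
So result = 24

Answer: 24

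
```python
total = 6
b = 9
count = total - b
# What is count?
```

Trace:
`total = 6` → total = 6
`b = 9` → b = 9
`count = total - b` → count = -3
So count = -3

Answer: -3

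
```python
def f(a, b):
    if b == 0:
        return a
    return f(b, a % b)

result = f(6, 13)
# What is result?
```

f(6, 13) -> f(13, 6) -> f(6, 1) -> f(1, 0) -> 1

Answer: 1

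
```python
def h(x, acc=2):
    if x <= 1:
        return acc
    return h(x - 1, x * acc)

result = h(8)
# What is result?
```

Accumulator trace (n, acc): (8, 2) -> (7, 16) -> (6, 112) -> (5, 672) -> (4, 3360) -> (3, 13440) -> (2, 40320) -> (1, 80640) -> return 80640

Answer: 80640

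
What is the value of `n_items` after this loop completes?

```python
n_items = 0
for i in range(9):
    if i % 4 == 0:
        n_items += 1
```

Count numbers divisible by 4 in range(9)
`n_items` takes the values: 0 → 1 → 2 → 3

Answer: 3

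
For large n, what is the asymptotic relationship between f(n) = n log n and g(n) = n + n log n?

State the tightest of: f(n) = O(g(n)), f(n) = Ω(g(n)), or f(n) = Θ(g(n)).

n log n vs n + n log n: f(n) = Θ(g(n)) — they are asymptotically equivalent (the n term is dominated).

Answer: f(n) = Θ(g(n)) — they are asymptotically equivalent (the n term is dominated).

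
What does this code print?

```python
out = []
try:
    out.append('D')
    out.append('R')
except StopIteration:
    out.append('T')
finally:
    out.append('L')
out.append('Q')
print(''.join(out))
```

Execution trace: 'D' (try body) → 'R' (try body, no exception) → 'L' (finally) → 'Q' (after the try/except). Output: DRLQ

Answer: DRLQ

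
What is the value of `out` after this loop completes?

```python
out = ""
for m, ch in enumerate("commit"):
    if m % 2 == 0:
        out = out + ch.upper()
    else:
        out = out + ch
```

Uppercase even positions in 'commit'
`out` takes the values: "" → "C" → "Co" → "CoM" → "CoMm" → "CoMmI" → "CoMmIt"

Answer: "CoMmIt"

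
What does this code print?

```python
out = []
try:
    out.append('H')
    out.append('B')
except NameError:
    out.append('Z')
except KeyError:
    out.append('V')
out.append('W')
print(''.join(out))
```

Execution trace: 'H' (try body) → 'B' (try body, no exception) → 'W' (after the try/except). Output: HBW

Answer: HBW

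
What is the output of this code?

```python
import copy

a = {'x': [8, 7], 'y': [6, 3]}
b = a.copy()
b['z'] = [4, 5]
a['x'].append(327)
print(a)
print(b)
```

Key concept: shallow copy of dict with mutable values.
Step by step:
`a = {'x': [8, 7], 'y': [6, 3]}` → a = {'x': [8, 7], 'y': [6, 3]}
`b = a.copy()` → b = {'x': [8, 7], 'y': [6, 3]}
`b['z'] = [4, 5]` → b = {'x': [8, 7], 'y': [6, 3], 'z': [4, 5]}
`a['x'].append(327)` → a = {'x': [8, 7, 327], 'y': [6, 3]}; b = {'x': [8, 7, 327], 'y': [6, 3], 'z': [4, 5]}
`print(a)` → prints {'x': [8, 7, 327], 'y': [6, 3]}
`print(b)` → prints {'x': [8, 7, 327], 'y': [6, 3], 'z': [4, 5]}

Answer:
{'x': [8, 7, 327], 'y': [6, 3]}
{'x': [8, 7, 327], 'y': [6, 3], 'z': [4, 5]}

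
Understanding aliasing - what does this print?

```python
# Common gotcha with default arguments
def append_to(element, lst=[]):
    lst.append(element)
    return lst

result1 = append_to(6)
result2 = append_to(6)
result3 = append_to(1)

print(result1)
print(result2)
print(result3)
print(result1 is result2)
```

Key concept: mutable default argument gotcha.
Step by step:
`result1 = append_to(6)` → result1 = [6]
`result2 = append_to(6)` → result1 = [6, 6] (same object as result2); result2 = [6, 6] (same object as result1)
`result3 = append_to(1)` → result1 = [6, 6, 1] (same object as result2, result3); result2 = [6, 6, 1] (same object as result1, result3); result3 = [6, 6, 1] (same object as result1, result2)
`print(result1)` → prints [6, 6, 1]
`print(result2)` → prints [6, 6, 1]
`print(result3)` → prints [6, 6, 1]
`print(result1 is result2)` → prints True

Answer:
[6, 6, 1]
[6, 6, 1]
[6, 6, 1]
True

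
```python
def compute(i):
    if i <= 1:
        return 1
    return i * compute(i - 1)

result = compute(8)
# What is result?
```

compute(8) = 8 * 7 * 6 * 5 * 4 * 3 * 2 * 1 = 40320

Answer: 40320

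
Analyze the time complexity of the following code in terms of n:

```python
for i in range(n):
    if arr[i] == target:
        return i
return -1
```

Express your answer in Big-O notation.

This is Linear search in an array. Time complexity: O(n).

Answer: O(n)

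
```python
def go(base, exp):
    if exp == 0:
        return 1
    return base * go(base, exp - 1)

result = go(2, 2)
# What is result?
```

go(2, 2) = 2 * 2 = 4

Answer: 4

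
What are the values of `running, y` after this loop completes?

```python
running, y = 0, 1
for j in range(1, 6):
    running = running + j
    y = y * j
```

Sum and factorial of 1 to 5
`running, y` takes the values: (0, 1) → (1, 1) → (3, 1) → (3, 2) → (6, 2) → (6, 6) → (10, 6) → (10, 24) → (15, 24) → (15, 120)

Answer: 15, 120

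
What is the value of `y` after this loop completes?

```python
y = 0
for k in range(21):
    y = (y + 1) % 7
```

Increment mod 7, 21 times = 0
`y` takes the values: 0 → 1 → 2 → 3 → 4 → 5 → 6 → 0 → 1 → 2 → 3 → 4 → 5 → 6 → 0 → 1 → 2 → 3 → 4 → 5 → 6 → 0

Answer: 0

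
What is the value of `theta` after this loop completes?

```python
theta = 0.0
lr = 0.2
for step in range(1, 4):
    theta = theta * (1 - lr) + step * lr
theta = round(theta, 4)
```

Moving average with lr=0.2
`theta` takes the values: 0.0 → 0.2 → 0.56 → 1.048

Answer: 1.048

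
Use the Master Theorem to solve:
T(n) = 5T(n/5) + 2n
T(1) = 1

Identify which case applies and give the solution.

a=5, b=5, f(n)=2n. log_5(5) = 1. Since c=1 = 1, Case 2 applies: T(n) = Θ(n^log_b(a) · log n) = O(n log n).

Answer: O(n log n) - Case 2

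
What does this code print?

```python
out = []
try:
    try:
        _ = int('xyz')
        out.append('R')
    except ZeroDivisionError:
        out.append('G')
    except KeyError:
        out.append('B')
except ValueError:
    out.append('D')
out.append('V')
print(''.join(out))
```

Execution trace: 'D' (outer except ValueError) → 'V' (after the try/except). Output: DV

Answer: DV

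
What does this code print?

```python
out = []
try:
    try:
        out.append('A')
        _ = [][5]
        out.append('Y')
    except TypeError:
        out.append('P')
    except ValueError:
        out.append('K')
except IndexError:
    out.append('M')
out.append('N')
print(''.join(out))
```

Execution trace: 'A' (try body) → 'M' (outer except IndexError) → 'N' (after the try/except). Output: AMN

Answer: AMN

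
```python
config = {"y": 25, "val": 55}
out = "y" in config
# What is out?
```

Trace:
`config = {"y": 25, "val": 55}` → config = {'y': 25, 'val': 55}
`out = "y" in config` → out = True
So out = True

Answer: True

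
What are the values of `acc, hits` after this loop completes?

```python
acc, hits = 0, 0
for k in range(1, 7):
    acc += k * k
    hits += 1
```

Sum of squares and count
`acc, hits` takes the values: (0, 0) → (1, 0) → (1, 1) → (5, 1) → (5, 2) → (14, 2) → (14, 3) → (30, 3) → (30, 4) → (55, 4) → (55, 5) → (91, 5) → (91, 6)

Answer: 91, 6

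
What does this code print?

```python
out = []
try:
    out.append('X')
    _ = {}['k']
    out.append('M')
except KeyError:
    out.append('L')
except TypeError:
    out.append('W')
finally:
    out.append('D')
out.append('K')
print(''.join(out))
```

Execution trace: 'X' (try body) → 'L' (except KeyError) → 'D' (finally) → 'K' (after the try/except). Output: XLDK

Answer: XLDK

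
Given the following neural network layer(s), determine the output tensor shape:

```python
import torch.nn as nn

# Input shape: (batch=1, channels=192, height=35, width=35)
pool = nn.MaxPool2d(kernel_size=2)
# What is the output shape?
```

Input: (1, 192, 35, 35) -> Output: (1, 192, 17, 17)

Answer: (1, 192, 17, 17)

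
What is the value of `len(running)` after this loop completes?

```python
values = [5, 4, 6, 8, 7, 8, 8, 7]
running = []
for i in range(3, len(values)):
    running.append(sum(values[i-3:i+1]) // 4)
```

Number of 4-element averages
`running` takes the values: [] → [5] → [5, 6] → [5, 6, 7] → [5, 6, 7, 7] → [5, 6, 7, 7, 7]
So `len(running)` = 5

Answer: 5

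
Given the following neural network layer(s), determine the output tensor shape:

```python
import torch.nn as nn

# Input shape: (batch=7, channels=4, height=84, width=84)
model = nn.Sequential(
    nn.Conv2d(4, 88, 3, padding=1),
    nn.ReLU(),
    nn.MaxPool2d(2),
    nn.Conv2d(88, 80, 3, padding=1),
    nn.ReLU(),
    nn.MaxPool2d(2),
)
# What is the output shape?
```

Input: (7, 4, 84, 84) -> after first Conv2d: (7, 88, 84, 84) -> after first MaxPool2d: (7, 88, 42, 42) -> after second Conv2d: (7, 80, 42, 42) -> Output: (7, 80, 21, 21)

Answer: (7, 80, 21, 21)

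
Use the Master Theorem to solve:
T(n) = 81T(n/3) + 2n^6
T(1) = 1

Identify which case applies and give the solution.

a=81, b=3, f(n)=2n^6. log_3(81) = 4. Since c=6 > 4 and the regularity condition holds (81(n/3)^6 = (81/3^6)n^6 with 81/3^6 < 1), Case 3 applies: T(n) = Θ(f(n)) = O(n^6).

Answer: O(n^6) - Case 3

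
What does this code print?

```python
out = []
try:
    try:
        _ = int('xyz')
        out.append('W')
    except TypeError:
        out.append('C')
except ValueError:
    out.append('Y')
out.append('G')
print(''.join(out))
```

Execution trace: 'Y' (outer except ValueError) → 'G' (after the try/except). Output: YG

Answer: YG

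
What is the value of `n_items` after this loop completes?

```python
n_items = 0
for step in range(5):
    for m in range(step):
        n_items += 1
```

Triangle number: 0+1+2+...+4
`n_items` takes the values: 0 → 1 → 2 → 3 → 4 → 5 → 6 → 7 → 8 → 9 → 10

Answer: 10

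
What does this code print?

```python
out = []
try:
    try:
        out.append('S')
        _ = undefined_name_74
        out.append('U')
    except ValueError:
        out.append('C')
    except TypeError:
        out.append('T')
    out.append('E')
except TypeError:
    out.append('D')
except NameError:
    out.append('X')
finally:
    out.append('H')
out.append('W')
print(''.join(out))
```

Execution trace: 'S' (inner try body) → 'X' (except NameError) → 'H' (finally) → 'W' (after the try/except). Output: SXHW

Answer: SXHW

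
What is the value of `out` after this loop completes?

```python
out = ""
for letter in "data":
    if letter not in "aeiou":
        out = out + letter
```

Remove vowels from 'data'
`out` takes the values: "" → "d" → "dt"

Answer: "dt"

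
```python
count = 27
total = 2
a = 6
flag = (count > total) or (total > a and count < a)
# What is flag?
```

Trace:
`count = 27` → count = 27
`total = 2` → total = 2
`a = 6` → a = 6
`flag = (count > total) or (total > a and count < a)` → flag = True
So flag = True

Answer: True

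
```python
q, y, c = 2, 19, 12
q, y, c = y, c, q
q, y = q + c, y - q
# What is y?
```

Trace:
`q, y, c = 2, 19, 12` → q = 2; y = 19; c = 12
`q, y, c = y, c, q` → q = 19; y = 12; c = 2
`q, y = q + c, y - q` → q = 21; y = -7
So y = -7

Answer: -7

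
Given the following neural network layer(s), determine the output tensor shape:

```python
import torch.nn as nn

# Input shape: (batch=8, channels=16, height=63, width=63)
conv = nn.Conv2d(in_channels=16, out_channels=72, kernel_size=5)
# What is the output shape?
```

Input: (8, 16, 63, 63) -> Output: (8, 72, 59, 59)

Answer: (8, 72, 59, 59)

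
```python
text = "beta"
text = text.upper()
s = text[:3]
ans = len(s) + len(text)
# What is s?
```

Trace:
`text = "beta"` → text = 'beta'
`text = text.upper()` → text = 'BETA'
`s = text[:3]` → s = 'BET'
`ans = len(s) + len(text)` → ans = 7
So s = 'BET'

Answer: 'BET'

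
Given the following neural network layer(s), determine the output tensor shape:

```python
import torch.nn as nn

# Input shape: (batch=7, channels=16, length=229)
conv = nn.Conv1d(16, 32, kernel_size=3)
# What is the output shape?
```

Input: (7, 16, 229) -> Output: (7, 32, 227)

Answer: (7, 32, 227)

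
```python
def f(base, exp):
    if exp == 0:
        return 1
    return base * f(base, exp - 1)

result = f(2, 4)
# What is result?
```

f(2, 4) = 2 * 2 * 2 * 2 = 16

Answer: 16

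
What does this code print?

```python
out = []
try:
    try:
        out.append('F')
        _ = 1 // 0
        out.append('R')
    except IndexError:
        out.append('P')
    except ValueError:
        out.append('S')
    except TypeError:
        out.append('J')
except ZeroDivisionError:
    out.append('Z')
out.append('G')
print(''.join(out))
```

Execution trace: 'F' (try body) → 'Z' (outer except ZeroDivisionError) → 'G' (after the try/except). Output: FZG

Answer: FZG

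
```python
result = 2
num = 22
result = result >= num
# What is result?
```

Trace:
`result = 2` → result = 2
`num = 22` → num = 22
`result = result >= num` → result = False
So result = False

Answer: False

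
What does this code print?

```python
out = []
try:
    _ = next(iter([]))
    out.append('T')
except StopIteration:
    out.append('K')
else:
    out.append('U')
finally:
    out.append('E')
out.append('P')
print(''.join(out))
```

Execution trace: 'K' (except StopIteration) → 'E' (finally) → 'P' (after the try/except). Output: KEP

Answer: KEP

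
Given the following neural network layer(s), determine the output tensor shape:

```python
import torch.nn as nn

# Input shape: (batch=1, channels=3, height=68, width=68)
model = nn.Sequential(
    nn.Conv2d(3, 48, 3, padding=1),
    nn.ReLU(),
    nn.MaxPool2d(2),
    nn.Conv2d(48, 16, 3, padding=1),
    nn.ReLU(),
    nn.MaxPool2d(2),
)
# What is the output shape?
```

Input: (1, 3, 68, 68) -> after first Conv2d: (1, 48, 68, 68) -> after first MaxPool2d: (1, 48, 34, 34) -> after second Conv2d: (1, 16, 34, 34) -> Output: (1, 16, 17, 17)

Answer: (1, 16, 17, 17)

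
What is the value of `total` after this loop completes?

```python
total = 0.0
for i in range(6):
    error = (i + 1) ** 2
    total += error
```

Sum of squared losses 1² + 2² + ... + 6²
`total` takes the values: 0.0 → 1.0 → 5.0 → 14.0 → 30.0 → 55.0 → 91.0

Answer: 91.0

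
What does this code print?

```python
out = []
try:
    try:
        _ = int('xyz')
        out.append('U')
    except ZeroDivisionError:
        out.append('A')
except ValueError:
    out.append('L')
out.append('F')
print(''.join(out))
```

Execution trace: 'L' (outer except ValueError) → 'F' (after the try/except). Output: LF

Answer: LF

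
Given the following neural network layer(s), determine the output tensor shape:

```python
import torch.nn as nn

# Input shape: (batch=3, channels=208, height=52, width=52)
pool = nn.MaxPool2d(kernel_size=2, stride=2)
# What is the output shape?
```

Input: (3, 208, 52, 52) -> Output: (3, 208, 26, 26)

Answer: (3, 208, 26, 26)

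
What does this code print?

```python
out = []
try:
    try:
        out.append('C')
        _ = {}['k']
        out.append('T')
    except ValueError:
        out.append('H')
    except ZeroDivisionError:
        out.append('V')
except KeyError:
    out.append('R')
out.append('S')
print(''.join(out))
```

Execution trace: 'C' (try body) → 'R' (outer except KeyError) → 'S' (after the try/except). Output: CRS

Answer: CRS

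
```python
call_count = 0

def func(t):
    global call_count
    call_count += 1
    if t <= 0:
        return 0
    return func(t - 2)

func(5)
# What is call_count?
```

Linear recursion stepping by 2: 4 calls from t=5 down to ≤0.

Answer: 4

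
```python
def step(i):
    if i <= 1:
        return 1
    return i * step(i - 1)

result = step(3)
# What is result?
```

step(3) = 3 * 2 * 1 = 6

Answer: 6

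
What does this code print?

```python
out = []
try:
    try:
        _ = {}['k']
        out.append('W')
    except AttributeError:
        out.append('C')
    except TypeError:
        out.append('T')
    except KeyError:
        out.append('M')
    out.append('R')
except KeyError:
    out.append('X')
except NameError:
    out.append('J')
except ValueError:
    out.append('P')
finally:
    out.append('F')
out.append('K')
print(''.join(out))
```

Execution trace: 'M' (inner except KeyError) → 'R' (try body, no exception) → 'F' (finally) → 'K' (after the try/except). Output: MRFK

Answer: MRFK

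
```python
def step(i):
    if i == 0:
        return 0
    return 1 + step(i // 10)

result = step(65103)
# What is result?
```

Count of digits of 65103: 5

Answer: 5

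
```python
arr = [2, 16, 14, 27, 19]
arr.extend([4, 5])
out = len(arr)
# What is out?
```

Trace:
`arr = [2, 16, 14, 27, 19]` → arr = [2, 16, 14, 27, 19]
`arr.extend([4, 5])` → arr = [2, 16, 14, 27, 19, 4, 5]
`out = len(arr)` → out = 7
So out = 7

Answer: 7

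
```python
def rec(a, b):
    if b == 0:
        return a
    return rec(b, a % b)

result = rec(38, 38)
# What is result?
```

rec(38, 38) -> rec(38, 0) -> 38

Answer: 38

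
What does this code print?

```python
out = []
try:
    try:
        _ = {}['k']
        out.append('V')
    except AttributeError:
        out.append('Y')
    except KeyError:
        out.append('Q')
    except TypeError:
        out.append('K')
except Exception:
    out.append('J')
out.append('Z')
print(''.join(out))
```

Execution trace: 'Q' (inner except KeyError) → 'Z' (after the try/except). Output: QZ

Answer: QZ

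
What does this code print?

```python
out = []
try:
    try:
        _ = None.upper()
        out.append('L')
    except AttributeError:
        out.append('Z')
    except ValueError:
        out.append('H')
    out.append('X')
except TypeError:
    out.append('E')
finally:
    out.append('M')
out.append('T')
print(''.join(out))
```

Execution trace: 'Z' (inner except AttributeError) → 'X' (try body, no exception) → 'M' (finally) → 'T' (after the try/except). Output: ZXMT

Answer: ZXMT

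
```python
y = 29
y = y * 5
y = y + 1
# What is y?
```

Trace:
`y = 29` → y = 29
`y = y * 5` → y = 145
`y = y + 1` → y = 146
So y = 146

Answer: 146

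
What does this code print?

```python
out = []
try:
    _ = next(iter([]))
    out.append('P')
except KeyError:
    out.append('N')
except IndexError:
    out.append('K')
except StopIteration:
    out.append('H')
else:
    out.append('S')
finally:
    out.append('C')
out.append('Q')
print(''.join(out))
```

Execution trace: 'H' (except StopIteration) → 'C' (finally) → 'Q' (after the try/except). Output: HCQ

Answer: HCQ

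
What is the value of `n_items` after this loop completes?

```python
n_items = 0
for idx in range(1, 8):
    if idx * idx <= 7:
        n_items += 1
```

Count numbers where idx² ≤ 7
`n_items` takes the values: 0 → 1 → 2

Answer: 2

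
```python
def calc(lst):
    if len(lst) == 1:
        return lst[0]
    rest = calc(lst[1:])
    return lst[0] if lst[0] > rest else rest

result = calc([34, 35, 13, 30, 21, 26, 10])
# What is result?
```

Recursive max over [34, 35, 13, 30, 21, 26, 10] = 35

Answer: 35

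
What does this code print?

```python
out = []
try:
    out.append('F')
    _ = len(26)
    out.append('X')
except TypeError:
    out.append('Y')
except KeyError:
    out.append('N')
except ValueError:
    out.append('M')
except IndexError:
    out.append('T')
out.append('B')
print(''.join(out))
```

Execution trace: 'F' (try body) → 'Y' (except TypeError) → 'B' (after the try/except). Output: FYB

Answer: FYB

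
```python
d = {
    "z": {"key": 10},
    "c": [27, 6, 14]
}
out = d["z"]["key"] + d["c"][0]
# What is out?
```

Trace:
`d = { ...` → d = {'z': {'key': 10}, 'c': [27, 6, 14]}
`out = d["z"]["key"] + d["c"][0]` → out = 37
So out = 37

Answer: 37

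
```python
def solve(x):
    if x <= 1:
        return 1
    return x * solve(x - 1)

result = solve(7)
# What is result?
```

solve(7) = 7 * 6 * 5 * 4 * 3 * 2 * 1 = 5040

Answer: 5040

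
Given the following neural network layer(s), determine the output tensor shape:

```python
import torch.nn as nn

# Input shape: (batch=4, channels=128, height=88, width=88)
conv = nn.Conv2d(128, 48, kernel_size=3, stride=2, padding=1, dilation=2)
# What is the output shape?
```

Input: (4, 128, 88, 88) -> Output: (4, 48, 43, 43)

Answer: (4, 48, 43, 43)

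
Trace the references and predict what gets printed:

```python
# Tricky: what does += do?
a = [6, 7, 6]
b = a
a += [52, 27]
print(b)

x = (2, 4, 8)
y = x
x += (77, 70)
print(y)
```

Key concept: += behavior differs for mutable vs immutable.
Step by step:
`a = [6, 7, 6]` → a = [6, 7, 6]
`b = a` → b = [6, 7, 6] (same object as a)
`a += [52, 27]` → a = [6, 7, 6, 52, 27] (same object as b); b = [6, 7, 6, 52, 27] (same object as a)
`print(b)` → prints [6, 7, 6, 52, 27]
`x = (2, 4, 8)` → x = (2, 4, 8)
`y = x` → y = (2, 4, 8)
`x += (77, 70)` → x = (2, 4, 8, 77, 70)
`print(y)` → prints (2, 4, 8)

Answer:
[6, 7, 6, 52, 27]
(2, 4, 8)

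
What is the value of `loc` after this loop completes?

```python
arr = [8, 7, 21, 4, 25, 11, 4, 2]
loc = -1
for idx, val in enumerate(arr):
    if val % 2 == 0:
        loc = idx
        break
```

First even number index in [8, 7, 21, 4, 25, 11, 4, 2]
`loc` takes the values: -1 → 0

Answer: 0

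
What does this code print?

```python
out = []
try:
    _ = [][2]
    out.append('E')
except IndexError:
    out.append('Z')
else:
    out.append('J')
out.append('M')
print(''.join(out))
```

Execution trace: 'Z' (except IndexError) → 'M' (after the try/except). Output: ZM

Answer: ZM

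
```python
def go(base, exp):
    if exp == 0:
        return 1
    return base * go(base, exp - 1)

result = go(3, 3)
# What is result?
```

go(3, 3) = 3 * 3 * 3 = 27

Answer: 27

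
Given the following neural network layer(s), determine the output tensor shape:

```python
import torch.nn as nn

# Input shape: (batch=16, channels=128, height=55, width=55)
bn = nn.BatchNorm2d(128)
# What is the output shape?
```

Input: (16, 128, 55, 55) -> Output: (16, 128, 55, 55)

Answer: (16, 128, 55, 55)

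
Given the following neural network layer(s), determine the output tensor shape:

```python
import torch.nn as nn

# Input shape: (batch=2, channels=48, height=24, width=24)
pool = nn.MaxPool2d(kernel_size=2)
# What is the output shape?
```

Input: (2, 48, 24, 24) -> Output: (2, 48, 12, 12)

Answer: (2, 48, 12, 12)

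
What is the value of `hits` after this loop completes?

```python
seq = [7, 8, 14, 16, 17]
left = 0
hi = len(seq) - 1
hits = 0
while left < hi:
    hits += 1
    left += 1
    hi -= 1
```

Iterations until pointers meet (list length 5)
`hits` takes the values: 0 → 1 → 2

Answer: 2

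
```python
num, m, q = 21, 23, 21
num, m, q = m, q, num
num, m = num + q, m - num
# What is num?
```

Trace:
`num, m, q = 21, 23, 21` → num = 21; m = 23; q = 21
`num, m, q = m, q, num` → num = 23; m = 21; q = 21
`num, m = num + q, m - num` → num = 44; m = -2
So num = 44

Answer: 44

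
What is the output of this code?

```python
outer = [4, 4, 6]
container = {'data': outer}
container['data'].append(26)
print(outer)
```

Key concept: dict holds reference to list.
Step by step:
`outer = [4, 4, 6]` → outer = [4, 4, 6]
`container = {'data': outer}` → container = {'data': [4, 4, 6]}
`container['data'].append(26)` → outer = [4, 4, 6, 26]; container = {'data': [4, 4, 6, 26]}
`print(outer)` → prints [4, 4, 6, 26]

Answer: [4, 4, 6, 26]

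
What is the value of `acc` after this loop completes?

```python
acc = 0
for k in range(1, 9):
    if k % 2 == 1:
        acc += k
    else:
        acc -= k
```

Add odd, subtract even
`acc` takes the values: 0 → 1 → -1 → 2 → -2 → 3 → -3 → 4 → -4

Answer: -4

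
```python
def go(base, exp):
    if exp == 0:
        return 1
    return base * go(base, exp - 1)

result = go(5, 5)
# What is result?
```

go(5, 5) = 5 * 5 * 5 * 5 * 5 = 3125

Answer: 3125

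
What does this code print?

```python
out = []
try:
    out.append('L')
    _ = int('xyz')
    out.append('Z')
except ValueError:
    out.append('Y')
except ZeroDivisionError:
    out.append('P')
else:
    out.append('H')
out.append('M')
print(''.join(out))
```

Execution trace: 'L' (try body) → 'Y' (except ValueError) → 'M' (after the try/except). Output: LYM

Answer: LYM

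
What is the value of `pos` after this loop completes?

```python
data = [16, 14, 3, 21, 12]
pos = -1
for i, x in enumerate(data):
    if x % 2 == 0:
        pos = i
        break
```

First even number index in [16, 14, 3, 21, 12]
`pos` takes the values: -1 → 0

Answer: 0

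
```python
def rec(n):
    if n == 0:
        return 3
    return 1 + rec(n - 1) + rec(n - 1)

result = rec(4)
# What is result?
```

rec(n) = 1 + 2·rec(n-1), rec(0)=3. Closed form: (3+1)·2^4 - 1 = 63.

Answer: 63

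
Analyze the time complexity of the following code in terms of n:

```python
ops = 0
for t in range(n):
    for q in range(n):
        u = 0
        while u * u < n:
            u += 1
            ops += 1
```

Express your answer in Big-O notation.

Each loop level contributes: n × n × √n. Multiplying the contributions gives O(n^2√n).

Answer: O(n^2√n)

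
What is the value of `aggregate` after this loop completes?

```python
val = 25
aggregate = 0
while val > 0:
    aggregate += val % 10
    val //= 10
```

Sum digits of 25
`aggregate` takes the values: 0 → 5 → 7

Answer: 7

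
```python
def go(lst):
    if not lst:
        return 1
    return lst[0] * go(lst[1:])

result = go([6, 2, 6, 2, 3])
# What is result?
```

Product over [6, 2, 6, 2, 3] = 6 * 2 * 6 * 2 * 3 = 432

Answer: 432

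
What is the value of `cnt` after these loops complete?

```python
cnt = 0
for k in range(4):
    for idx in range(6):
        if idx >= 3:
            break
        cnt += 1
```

Inner breaks at 3, outer runs 4 times
`cnt` takes the values: 0 → 1 → 2 → 3 → 4 → 5 → 6 → 7 → 8 → 9 → 10 → 11 → 12

Answer: 12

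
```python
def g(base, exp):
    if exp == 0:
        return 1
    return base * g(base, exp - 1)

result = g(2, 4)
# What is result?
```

g(2, 4) = 2 * 2 * 2 * 2 = 16

Answer: 16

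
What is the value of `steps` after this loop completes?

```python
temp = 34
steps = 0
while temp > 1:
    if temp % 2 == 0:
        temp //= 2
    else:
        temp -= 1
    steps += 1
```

Steps to reduce 34 to 1
`steps` takes the values: 0 → 1 → 2 → 3 → 4 → 5 → 6

Answer: 6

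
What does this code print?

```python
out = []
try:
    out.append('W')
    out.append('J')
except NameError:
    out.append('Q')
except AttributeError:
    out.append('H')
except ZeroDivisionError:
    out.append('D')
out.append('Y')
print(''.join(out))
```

Execution trace: 'W' (try body) → 'J' (try body, no exception) → 'Y' (after the try/except). Output: WJY

Answer: WJY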